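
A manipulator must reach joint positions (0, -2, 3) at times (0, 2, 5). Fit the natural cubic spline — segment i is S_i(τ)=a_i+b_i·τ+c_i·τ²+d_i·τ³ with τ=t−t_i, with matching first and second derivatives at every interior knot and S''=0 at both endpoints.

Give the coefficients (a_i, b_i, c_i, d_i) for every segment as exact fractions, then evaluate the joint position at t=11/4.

  seg 0: a=0 b=-23/15 c=0 d=2/15
  seg 1: a=-2 b=1/15 c=4/5 d=-4/45
S(11/4) = -123/80

Δ: Δ0=-1, Δ1=5/3
row 1: diag=10, rhs=16; c'=3/10, d'=8/5
back: M1=8/5
M: M0=0, M1=8/5, M2=0
seg 0: a=0, c=M0/2=0, d=(M1−M0)/(6·2)=2/15, b=Δ0−h0·(2M0+M1)/6=-23/15
seg 1: a=-2, c=M1/2=4/5, d=(M2−M1)/(6·3)=-4/45, b=Δ1−h1·(2M1+M2)/6=1/15
t_q=11/4 → seg 1, τ=3/4; S=-2+1/15·τ+4/5·τ²+-4/45·τ³=-123/80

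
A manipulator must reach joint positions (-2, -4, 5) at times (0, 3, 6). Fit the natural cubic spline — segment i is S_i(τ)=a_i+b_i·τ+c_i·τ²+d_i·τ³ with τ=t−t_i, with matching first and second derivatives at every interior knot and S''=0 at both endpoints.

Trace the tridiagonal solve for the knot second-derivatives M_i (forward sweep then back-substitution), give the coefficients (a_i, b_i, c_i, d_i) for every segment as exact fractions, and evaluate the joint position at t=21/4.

Δ: Δ0=-2/3, Δ1=3
row 1: diag=12, rhs=22; c'=1/4, d'=11/6
back: M1=11/6
M: M0=0, M1=11/6, M2=0
seg 0: a=-2, c=M0/2=0, d=(M1−M0)/(6·3)=11/108, b=Δ0−h0·(2M0+M1)/6=-19/12
seg 1: a=-4, c=M1/2=11/12, d=(M2−M1)/(6·3)=-11/108, b=Δ1−h1·(2M1+M2)/6=7/6
t_q=21/4 → seg 1, τ=9/4; S=-4+7/6·τ+11/12·τ²+-11/108·τ³=539/256

  seg 0: a=-2 b=-19/12 c=0 d=11/108
  seg 1: a=-4 b=7/6 c=11/12 d=-11/108
S(21/4) = 539/256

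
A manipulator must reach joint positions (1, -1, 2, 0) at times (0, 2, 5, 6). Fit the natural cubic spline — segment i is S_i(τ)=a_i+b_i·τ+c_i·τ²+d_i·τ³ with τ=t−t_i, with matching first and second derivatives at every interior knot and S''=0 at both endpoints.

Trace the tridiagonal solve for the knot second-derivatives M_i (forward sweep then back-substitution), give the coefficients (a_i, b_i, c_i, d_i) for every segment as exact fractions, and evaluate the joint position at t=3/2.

  seg 0: a=1 b=-121/71 c=0 d=25/142
  seg 1: a=-1 b=29/71 c=75/71 d=-61/213
  seg 2: a=2 b=-70/71 c=-108/71 d=36/71
S(3/2) = -1093/1136

Δ: Δ0=-1, Δ1=1, Δ2=-2
row 1: diag=10, rhs=12; c'=3/10, d'=6/5
row 2: denom=8−3·3/10=71/10; d'=(-18−3·6/5)/(71/10)=-216/71
back: M2=-216/71
back: M1=6/5−3/10·-216/71=150/71
M: M0=0, M1=150/71, M2=-216/71, M3=0
seg 0: a=1, c=M0/2=0, d=(M1−M0)/(6·2)=25/142, b=Δ0−h0·(2M0+M1)/6=-121/71
seg 1: a=-1, c=M1/2=75/71, d=(M2−M1)/(6·3)=-61/213, b=Δ1−h1·(2M1+M2)/6=29/71
seg 2: a=2, c=M2/2=-108/71, d=(M3−M2)/(6·1)=36/71, b=Δ2−h2·(2M2+M3)/6=-70/71
t_q=3/2 → seg 0, τ=3/2; S=1+-121/71·τ+0·τ²+25/142·τ³=-1093/1136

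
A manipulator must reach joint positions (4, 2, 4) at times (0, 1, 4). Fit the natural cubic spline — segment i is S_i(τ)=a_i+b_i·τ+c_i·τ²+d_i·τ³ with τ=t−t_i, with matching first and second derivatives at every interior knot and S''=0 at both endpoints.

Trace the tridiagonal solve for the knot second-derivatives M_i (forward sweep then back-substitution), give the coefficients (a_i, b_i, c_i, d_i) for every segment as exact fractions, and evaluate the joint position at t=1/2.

  seg 0: a=4 b=-7/3 c=0 d=1/3
  seg 1: a=2 b=-4/3 c=1 d=-1/9
S(1/2) = 23/8

Δ: Δ0=-2, Δ1=2/3
row 1: diag=8, rhs=16; c'=3/8, d'=2
back: M1=2
M: M0=0, M1=2, M2=0
seg 0: a=4, c=M0/2=0, d=(M1−M0)/(6·1)=1/3, b=Δ0−h0·(2M0+M1)/6=-7/3
seg 1: a=2, c=M1/2=1, d=(M2−M1)/(6·3)=-1/9, b=Δ1−h1·(2M1+M2)/6=-4/3
t_q=1/2 → seg 0, τ=1/2; S=4+-7/3·τ+0·τ²+1/3·τ³=23/8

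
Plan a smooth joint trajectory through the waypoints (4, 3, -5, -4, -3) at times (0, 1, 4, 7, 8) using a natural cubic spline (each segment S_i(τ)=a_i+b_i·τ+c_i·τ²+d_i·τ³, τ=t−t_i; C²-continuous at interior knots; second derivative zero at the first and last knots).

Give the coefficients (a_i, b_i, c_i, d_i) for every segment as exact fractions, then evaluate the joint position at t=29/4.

  seg 0: a=4 b=-413/624 c=0 d=-211/624
  seg 1: a=3 b=-523/312 c=-211/208 d=427/1872
  seg 2: a=-5 b=-77/48 c=27/26 d=-245/1872
  seg 3: a=-4 b=341/312 c=-29/208 d=29/624
S(29/4) = -49717/13312

Δ: Δ0=-1, Δ1=-8/3, Δ2=1/3, Δ3=1
row 1: diag=8, rhs=-10; c'=3/8, d'=-5/4
row 2: denom=12−3·3/8=87/8; d'=(18−3·-5/4)/(87/8)=2
row 3: denom=8−3·8/29=208/29; d'=(4−3·2)/(208/29)=-29/104
back: M3=-29/104
back: M2=2−8/29·-29/104=27/13
back: M1=-5/4−3/8·27/13=-211/104
M: M0=0, M1=-211/104, M2=27/13, M3=-29/104, M4=0
seg 0: a=4, c=M0/2=0, d=(M1−M0)/(6·1)=-211/624, b=Δ0−h0·(2M0+M1)/6=-413/624
seg 1: a=3, c=M1/2=-211/208, d=(M2−M1)/(6·3)=427/1872, b=Δ1−h1·(2M1+M2)/6=-523/312
seg 2: a=-5, c=M2/2=27/26, d=(M3−M2)/(6·3)=-245/1872, b=Δ2−h2·(2M2+M3)/6=-77/48
seg 3: a=-4, c=M3/2=-29/208, d=(M4−M3)/(6·1)=29/624, b=Δ3−h3·(2M3+M4)/6=341/312
t_q=29/4 → seg 3, τ=1/4; S=-4+341/312·τ+-29/208·τ²+29/624·τ³=-49717/13312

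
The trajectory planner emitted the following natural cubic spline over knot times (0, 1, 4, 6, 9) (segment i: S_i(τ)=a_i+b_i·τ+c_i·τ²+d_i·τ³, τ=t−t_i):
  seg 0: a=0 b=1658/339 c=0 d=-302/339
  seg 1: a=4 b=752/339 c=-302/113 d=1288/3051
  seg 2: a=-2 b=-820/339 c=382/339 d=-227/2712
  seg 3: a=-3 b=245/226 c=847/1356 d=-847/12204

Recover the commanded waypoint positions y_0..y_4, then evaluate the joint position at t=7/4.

y_0 = S_0(0) = a_0 = 0
y_1 = S_1(0) = a_1 = 4
y_2 = S_2(0) = a_2 = -2
y_3 = S_3(0) = a_3 = -3
y_4 = S_3(3) = 4
t_q=7/4 is in segment 1 (τ=3/4); S_1(τ)=1961/452

y_0=0 y_1=4 y_2=-2 y_3=-3 y_4=4
S(7/4) = 1961/452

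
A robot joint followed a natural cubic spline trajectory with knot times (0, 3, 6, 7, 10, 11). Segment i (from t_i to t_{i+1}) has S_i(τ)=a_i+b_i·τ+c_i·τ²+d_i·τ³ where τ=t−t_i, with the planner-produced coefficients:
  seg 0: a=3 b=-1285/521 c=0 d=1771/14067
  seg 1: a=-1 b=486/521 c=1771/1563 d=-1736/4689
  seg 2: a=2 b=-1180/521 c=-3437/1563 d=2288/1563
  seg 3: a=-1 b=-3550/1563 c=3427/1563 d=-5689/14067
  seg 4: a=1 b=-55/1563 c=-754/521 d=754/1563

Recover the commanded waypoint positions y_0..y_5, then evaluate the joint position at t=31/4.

y_0=3 y_1=-1 y_2=2 y_3=-1 y_4=1 y_5=0
S(31/4) = -54709/33344

y_0 = S_0(0) = a_0 = 3
y_1 = S_1(0) = a_1 = -1
y_2 = S_2(0) = a_2 = 2
y_3 = S_3(0) = a_3 = -1
y_4 = S_4(0) = a_4 = 1
y_5 = S_4(1) = 0
t_q=31/4 is in segment 3 (τ=3/4); S_3(τ)=-54709/33344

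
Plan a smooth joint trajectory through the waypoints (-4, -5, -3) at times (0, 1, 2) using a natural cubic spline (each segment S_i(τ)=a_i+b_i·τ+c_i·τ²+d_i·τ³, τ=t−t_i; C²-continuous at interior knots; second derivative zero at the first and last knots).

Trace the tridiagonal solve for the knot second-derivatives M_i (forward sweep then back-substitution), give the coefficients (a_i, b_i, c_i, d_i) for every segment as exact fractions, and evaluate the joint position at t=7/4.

  seg 0: a=-4 b=-7/4 c=0 d=3/4
  seg 1: a=-5 b=1/2 c=9/4 d=-3/4
S(7/4) = -941/256

Δ: Δ0=-1, Δ1=2
row 1: diag=4, rhs=18; c'=1/4, d'=9/2
back: M1=9/2
M: M0=0, M1=9/2, M2=0
seg 0: a=-4, c=M0/2=0, d=(M1−M0)/(6·1)=3/4, b=Δ0−h0·(2M0+M1)/6=-7/4
seg 1: a=-5, c=M1/2=9/4, d=(M2−M1)/(6·1)=-3/4, b=Δ1−h1·(2M1+M2)/6=1/2
t_q=7/4 → seg 1, τ=3/4; S=-5+1/2·τ+9/4·τ²+-3/4·τ³=-941/256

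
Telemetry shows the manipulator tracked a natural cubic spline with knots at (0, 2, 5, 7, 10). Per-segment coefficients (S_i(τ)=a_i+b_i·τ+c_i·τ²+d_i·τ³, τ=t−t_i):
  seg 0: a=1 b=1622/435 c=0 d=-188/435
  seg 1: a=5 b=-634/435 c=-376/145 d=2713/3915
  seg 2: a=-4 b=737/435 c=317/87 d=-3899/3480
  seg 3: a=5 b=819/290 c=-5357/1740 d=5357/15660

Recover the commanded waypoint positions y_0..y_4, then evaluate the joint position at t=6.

y_0 = S_0(0) = a_0 = 1
y_1 = S_1(0) = a_1 = 5
y_2 = S_2(0) = a_2 = -4
y_3 = S_3(0) = a_3 = 5
y_4 = S_3(3) = -5
t_q=6 is in segment 2 (τ=1); S_2(τ)=757/3480

y_0=1 y_1=5 y_2=-4 y_3=5 y_4=-5
S(6) = 757/3480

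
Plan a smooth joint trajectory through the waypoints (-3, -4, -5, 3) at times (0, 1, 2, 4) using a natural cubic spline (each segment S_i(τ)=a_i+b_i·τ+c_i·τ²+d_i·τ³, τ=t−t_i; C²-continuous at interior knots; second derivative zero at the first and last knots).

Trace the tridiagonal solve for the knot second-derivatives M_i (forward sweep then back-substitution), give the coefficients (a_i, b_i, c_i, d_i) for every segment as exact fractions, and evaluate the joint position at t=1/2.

  seg 0: a=-3 b=-18/23 c=0 d=-5/23
  seg 1: a=-4 b=-33/23 c=-15/23 d=25/23
  seg 2: a=-5 b=12/23 c=60/23 d=-10/23
S(1/2) = -629/184

Δ: Δ0=-1, Δ1=-1, Δ2=4
row 1: diag=4, rhs=0; c'=1/4, d'=0
row 2: denom=6−1·1/4=23/4; d'=(30−1·0)/(23/4)=120/23
back: M2=120/23
back: M1=0−1/4·120/23=-30/23
M: M0=0, M1=-30/23, M2=120/23, M3=0
seg 0: a=-3, c=M0/2=0, d=(M1−M0)/(6·1)=-5/23, b=Δ0−h0·(2M0+M1)/6=-18/23
seg 1: a=-4, c=M1/2=-15/23, d=(M2−M1)/(6·1)=25/23, b=Δ1−h1·(2M1+M2)/6=-33/23
seg 2: a=-5, c=M2/2=60/23, d=(M3−M2)/(6·2)=-10/23, b=Δ2−h2·(2M2+M3)/6=12/23
t_q=1/2 → seg 0, τ=1/2; S=-3+-18/23·τ+0·τ²+-5/23·τ³=-629/184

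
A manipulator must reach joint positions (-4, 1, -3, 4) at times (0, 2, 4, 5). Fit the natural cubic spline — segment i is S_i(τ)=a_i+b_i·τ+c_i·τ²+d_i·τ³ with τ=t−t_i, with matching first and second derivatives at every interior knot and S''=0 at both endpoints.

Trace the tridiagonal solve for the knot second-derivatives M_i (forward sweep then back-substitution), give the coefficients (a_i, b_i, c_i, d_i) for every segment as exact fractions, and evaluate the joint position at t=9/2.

Δ: Δ0=5/2, Δ1=-2, Δ2=7
row 1: diag=8, rhs=-27; c'=1/4, d'=-27/8
row 2: denom=6−2·1/4=11/2; d'=(54−2·-27/8)/(11/2)=243/22
back: M2=243/22
back: M1=-27/8−1/4·243/22=-135/22
M: M0=0, M1=-135/22, M2=243/22, M3=0
seg 0: a=-4, c=M0/2=0, d=(M1−M0)/(6·2)=-45/88, b=Δ0−h0·(2M0+M1)/6=50/11
seg 1: a=1, c=M1/2=-135/44, d=(M2−M1)/(6·2)=63/44, b=Δ1−h1·(2M1+M2)/6=-35/22
seg 2: a=-3, c=M2/2=243/44, d=(M3−M2)/(6·1)=-81/44, b=Δ2−h2·(2M2+M3)/6=73/22
t_q=9/2 → seg 2, τ=1/2; S=-3+73/22·τ+243/44·τ²+-81/44·τ³=-67/352

  seg 0: a=-4 b=50/11 c=0 d=-45/88
  seg 1: a=1 b=-35/22 c=-135/44 d=63/44
  seg 2: a=-3 b=73/22 c=243/44 d=-81/44
S(9/2) = -67/352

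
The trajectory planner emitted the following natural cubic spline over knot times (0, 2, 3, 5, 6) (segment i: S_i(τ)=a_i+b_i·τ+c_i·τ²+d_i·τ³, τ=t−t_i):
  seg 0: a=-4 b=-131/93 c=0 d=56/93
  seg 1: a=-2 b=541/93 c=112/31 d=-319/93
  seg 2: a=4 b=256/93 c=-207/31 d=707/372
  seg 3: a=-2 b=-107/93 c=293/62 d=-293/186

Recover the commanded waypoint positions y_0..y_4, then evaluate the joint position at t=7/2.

y_0 = S_0(0) = a_0 = -4
y_1 = S_1(0) = a_1 = -2
y_2 = S_2(0) = a_2 = 4
y_3 = S_3(0) = a_3 = -2
y_4 = S_3(1) = 0
t_q=7/2 is in segment 2 (τ=1/2); S_2(τ)=3913/992

y_0=-4 y_1=-2 y_2=4 y_3=-2 y_4=0
S(7/2) = 3913/992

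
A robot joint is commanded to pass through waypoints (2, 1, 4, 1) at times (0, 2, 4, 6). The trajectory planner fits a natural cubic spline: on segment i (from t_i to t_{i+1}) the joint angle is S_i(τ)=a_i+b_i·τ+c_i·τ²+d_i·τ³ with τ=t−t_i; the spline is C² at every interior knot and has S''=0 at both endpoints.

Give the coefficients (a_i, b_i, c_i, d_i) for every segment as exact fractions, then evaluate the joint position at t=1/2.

  seg 0: a=2 b=-37/30 c=0 d=11/60
  seg 1: a=1 b=29/30 c=11/10 d=-5/12
  seg 2: a=4 b=11/30 c=-7/5 d=7/30
S(1/2) = 45/32

Δ: Δ0=-1/2, Δ1=3/2, Δ2=-3/2
row 1: diag=8, rhs=12; c'=1/4, d'=3/2
row 2: denom=8−2·1/4=15/2; d'=(-18−2·3/2)/(15/2)=-14/5
back: M2=-14/5
back: M1=3/2−1/4·-14/5=11/5
M: M0=0, M1=11/5, M2=-14/5, M3=0
seg 0: a=2, c=M0/2=0, d=(M1−M0)/(6·2)=11/60, b=Δ0−h0·(2M0+M1)/6=-37/30
seg 1: a=1, c=M1/2=11/10, d=(M2−M1)/(6·2)=-5/12, b=Δ1−h1·(2M1+M2)/6=29/30
seg 2: a=4, c=M2/2=-7/5, d=(M3−M2)/(6·2)=7/30, b=Δ2−h2·(2M2+M3)/6=11/30
t_q=1/2 → seg 0, τ=1/2; S=2+-37/30·τ+0·τ²+11/60·τ³=45/32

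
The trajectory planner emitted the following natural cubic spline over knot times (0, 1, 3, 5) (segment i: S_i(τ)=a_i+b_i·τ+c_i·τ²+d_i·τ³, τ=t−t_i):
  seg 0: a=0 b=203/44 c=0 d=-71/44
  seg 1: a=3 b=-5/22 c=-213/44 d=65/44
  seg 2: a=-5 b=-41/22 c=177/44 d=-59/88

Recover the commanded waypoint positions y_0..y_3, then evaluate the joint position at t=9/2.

y_0 = S_0(0) = a_0 = 0
y_1 = S_1(0) = a_1 = 3
y_2 = S_2(0) = a_2 = -5
y_3 = S_2(2) = 2
t_q=9/2 is in segment 2 (τ=3/2); S_2(τ)=-709/704

y_0=0 y_1=3 y_2=-5 y_3=2
S(9/2) = -709/704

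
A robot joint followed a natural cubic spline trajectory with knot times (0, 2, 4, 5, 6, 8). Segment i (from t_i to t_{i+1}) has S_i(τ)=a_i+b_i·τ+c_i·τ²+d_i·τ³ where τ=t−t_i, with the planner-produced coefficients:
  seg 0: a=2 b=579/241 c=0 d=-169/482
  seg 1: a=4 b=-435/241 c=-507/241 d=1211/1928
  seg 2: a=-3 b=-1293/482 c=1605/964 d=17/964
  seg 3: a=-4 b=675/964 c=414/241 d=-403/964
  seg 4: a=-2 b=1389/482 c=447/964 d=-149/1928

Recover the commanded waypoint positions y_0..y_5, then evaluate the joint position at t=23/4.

y_0=2 y_1=4 y_2=-3 y_3=-4 y_4=-2 y_5=5
S(23/4) = -165649/61696

y_0 = S_0(0) = a_0 = 2
y_1 = S_1(0) = a_1 = 4
y_2 = S_2(0) = a_2 = -3
y_3 = S_3(0) = a_3 = -4
y_4 = S_4(0) = a_4 = -2
y_5 = S_4(2) = 5
t_q=23/4 is in segment 3 (τ=3/4); S_3(τ)=-165649/61696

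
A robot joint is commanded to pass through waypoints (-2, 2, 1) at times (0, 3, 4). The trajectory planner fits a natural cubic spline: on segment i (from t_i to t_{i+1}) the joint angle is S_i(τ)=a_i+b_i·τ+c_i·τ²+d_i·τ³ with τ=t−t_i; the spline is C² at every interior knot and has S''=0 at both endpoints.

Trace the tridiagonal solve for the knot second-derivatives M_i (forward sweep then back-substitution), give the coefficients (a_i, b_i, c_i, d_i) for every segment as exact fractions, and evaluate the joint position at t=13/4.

Δ: Δ0=4/3, Δ1=-1
row 1: diag=8, rhs=-14; c'=1/8, d'=-7/4
back: M1=-7/4
M: M0=0, M1=-7/4, M2=0
seg 0: a=-2, c=M0/2=0, d=(M1−M0)/(6·3)=-7/72, b=Δ0−h0·(2M0+M1)/6=53/24
seg 1: a=2, c=M1/2=-7/8, d=(M2−M1)/(6·1)=7/24, b=Δ1−h1·(2M1+M2)/6=-5/12
t_q=13/4 → seg 1, τ=1/4; S=2+-5/12·τ+-7/8·τ²+7/24·τ³=945/512

  seg 0: a=-2 b=53/24 c=0 d=-7/72
  seg 1: a=2 b=-5/12 c=-7/8 d=7/24
S(13/4) = 945/512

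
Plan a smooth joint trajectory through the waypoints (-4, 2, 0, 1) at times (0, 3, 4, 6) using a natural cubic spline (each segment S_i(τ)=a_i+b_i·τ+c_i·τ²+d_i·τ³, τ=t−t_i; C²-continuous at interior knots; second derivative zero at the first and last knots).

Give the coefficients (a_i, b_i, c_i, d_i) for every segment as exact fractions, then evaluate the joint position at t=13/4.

  seg 0: a=-4 b=347/94 c=0 d=-53/282
  seg 1: a=2 b=-65/47 c=-159/94 d=101/94
  seg 2: a=0 b=-145/94 c=72/47 d=-12/47
S(13/4) = 9417/6016

Δ: Δ0=2, Δ1=-2, Δ2=1/2
row 1: diag=8, rhs=-24; c'=1/8, d'=-3
row 2: denom=6−1·1/8=47/8; d'=(15−1·-3)/(47/8)=144/47
back: M2=144/47
back: M1=-3−1/8·144/47=-159/47
M: M0=0, M1=-159/47, M2=144/47, M3=0
seg 0: a=-4, c=M0/2=0, d=(M1−M0)/(6·3)=-53/282, b=Δ0−h0·(2M0+M1)/6=347/94
seg 1: a=2, c=M1/2=-159/94, d=(M2−M1)/(6·1)=101/94, b=Δ1−h1·(2M1+M2)/6=-65/47
seg 2: a=0, c=M2/2=72/47, d=(M3−M2)/(6·2)=-12/47, b=Δ2−h2·(2M2+M3)/6=-145/94
t_q=13/4 → seg 1, τ=1/4; S=2+-65/47·τ+-159/94·τ²+101/94·τ³=9417/6016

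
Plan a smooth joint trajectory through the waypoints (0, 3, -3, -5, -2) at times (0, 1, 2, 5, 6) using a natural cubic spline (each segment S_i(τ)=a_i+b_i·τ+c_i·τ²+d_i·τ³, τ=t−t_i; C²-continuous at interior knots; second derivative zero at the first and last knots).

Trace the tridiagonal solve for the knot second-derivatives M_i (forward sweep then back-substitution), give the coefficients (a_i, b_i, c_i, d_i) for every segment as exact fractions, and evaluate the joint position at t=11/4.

  seg 0: a=0 b=872/159 c=0 d=-395/159
  seg 1: a=3 b=-313/159 c=-395/53 d=544/159
  seg 2: a=-3 b=-1051/159 c=149/53 d=-44/159
  seg 3: a=-5 b=443/159 c=17/53 d=-17/159
S(11/4) = -2753/424

Δ: Δ0=3, Δ1=-6, Δ2=-2/3, Δ3=3
row 1: diag=4, rhs=-54; c'=1/4, d'=-27/2
row 2: denom=8−1·1/4=31/4; d'=(32−1·-27/2)/(31/4)=182/31
row 3: denom=8−3·12/31=212/31; d'=(22−3·182/31)/(212/31)=34/53
back: M3=34/53
back: M2=182/31−12/31·34/53=298/53
back: M1=-27/2−1/4·298/53=-790/53
M: M0=0, M1=-790/53, M2=298/53, M3=34/53, M4=0
seg 0: a=0, c=M0/2=0, d=(M1−M0)/(6·1)=-395/159, b=Δ0−h0·(2M0+M1)/6=872/159
seg 1: a=3, c=M1/2=-395/53, d=(M2−M1)/(6·1)=544/159, b=Δ1−h1·(2M1+M2)/6=-313/159
seg 2: a=-3, c=M2/2=149/53, d=(M3−M2)/(6·3)=-44/159, b=Δ2−h2·(2M2+M3)/6=-1051/159
seg 3: a=-5, c=M3/2=17/53, d=(M4−M3)/(6·1)=-17/159, b=Δ3−h3·(2M3+M4)/6=443/159
t_q=11/4 → seg 2, τ=3/4; S=-3+-1051/159·τ+149/53·τ²+-44/159·τ³=-2753/424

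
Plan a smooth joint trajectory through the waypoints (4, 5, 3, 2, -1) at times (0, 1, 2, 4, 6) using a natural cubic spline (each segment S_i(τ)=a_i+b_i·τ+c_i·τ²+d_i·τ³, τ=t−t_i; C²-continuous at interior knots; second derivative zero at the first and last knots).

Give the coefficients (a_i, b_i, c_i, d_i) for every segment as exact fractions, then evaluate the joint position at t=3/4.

Δ: Δ0=1, Δ1=-2, Δ2=-1/2, Δ3=-3/2
row 1: diag=4, rhs=-18; c'=1/4, d'=-9/2
row 2: denom=6−1·1/4=23/4; d'=(9−1·-9/2)/(23/4)=54/23
row 3: denom=8−2·8/23=168/23; d'=(-6−2·54/23)/(168/23)=-41/28
back: M3=-41/28
back: M2=54/23−8/23·-41/28=20/7
back: M1=-9/2−1/4·20/7=-73/14
M: M0=0, M1=-73/14, M2=20/7, M3=-41/28, M4=0
seg 0: a=4, c=M0/2=0, d=(M1−M0)/(6·1)=-73/84, b=Δ0−h0·(2M0+M1)/6=157/84
seg 1: a=5, c=M1/2=-73/28, d=(M2−M1)/(6·1)=113/84, b=Δ1−h1·(2M1+M2)/6=-31/42
seg 2: a=3, c=M2/2=10/7, d=(M3−M2)/(6·2)=-121/336, b=Δ2−h2·(2M2+M3)/6=-23/12
seg 3: a=2, c=M3/2=-41/56, d=(M4−M3)/(6·2)=41/336, b=Δ3−h3·(2M3+M4)/6=-11/21
t_q=3/4 → seg 0, τ=3/4; S=4+157/84·τ+0·τ²+-73/84·τ³=1289/256

  seg 0: a=4 b=157/84 c=0 d=-73/84
  seg 1: a=5 b=-31/42 c=-73/28 d=113/84
  seg 2: a=3 b=-23/12 c=10/7 d=-121/336
  seg 3: a=2 b=-11/21 c=-41/56 d=41/336
S(3/4) = 1289/256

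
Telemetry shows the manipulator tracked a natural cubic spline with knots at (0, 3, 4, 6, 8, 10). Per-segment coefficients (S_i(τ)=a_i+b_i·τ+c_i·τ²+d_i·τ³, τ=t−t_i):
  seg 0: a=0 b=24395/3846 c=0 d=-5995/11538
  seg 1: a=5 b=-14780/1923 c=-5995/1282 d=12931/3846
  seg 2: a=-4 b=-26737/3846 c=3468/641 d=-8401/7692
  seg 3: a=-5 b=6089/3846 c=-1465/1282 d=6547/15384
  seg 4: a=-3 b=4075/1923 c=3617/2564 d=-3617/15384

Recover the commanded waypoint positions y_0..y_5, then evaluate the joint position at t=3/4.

y_0=0 y_1=5 y_2=-4 y_3=-5 y_4=-3 y_5=5
S(3/4) = 372335/82048

y_0 = S_0(0) = a_0 = 0
y_1 = S_1(0) = a_1 = 5
y_2 = S_2(0) = a_2 = -4
y_3 = S_3(0) = a_3 = -5
y_4 = S_4(0) = a_4 = -3
y_5 = S_4(2) = 5
t_q=3/4 is in segment 0 (τ=3/4); S_0(τ)=372335/82048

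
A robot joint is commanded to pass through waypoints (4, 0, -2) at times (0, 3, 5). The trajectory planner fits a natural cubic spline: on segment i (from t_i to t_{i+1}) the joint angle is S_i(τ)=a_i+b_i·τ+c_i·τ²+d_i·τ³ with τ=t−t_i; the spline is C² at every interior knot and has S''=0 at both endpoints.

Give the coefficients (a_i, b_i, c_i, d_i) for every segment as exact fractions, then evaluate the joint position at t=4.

Δ: Δ0=-4/3, Δ1=-1
row 1: diag=10, rhs=2; c'=1/5, d'=1/5
back: M1=1/5
M: M0=0, M1=1/5, M2=0
seg 0: a=4, c=M0/2=0, d=(M1−M0)/(6·3)=1/90, b=Δ0−h0·(2M0+M1)/6=-43/30
seg 1: a=0, c=M1/2=1/10, d=(M2−M1)/(6·2)=-1/60, b=Δ1−h1·(2M1+M2)/6=-17/15
t_q=4 → seg 1, τ=1; S=0+-17/15·τ+1/10·τ²+-1/60·τ³=-21/20

  seg 0: a=4 b=-43/30 c=0 d=1/90
  seg 1: a=0 b=-17/15 c=1/10 d=-1/60
S(4) = -21/20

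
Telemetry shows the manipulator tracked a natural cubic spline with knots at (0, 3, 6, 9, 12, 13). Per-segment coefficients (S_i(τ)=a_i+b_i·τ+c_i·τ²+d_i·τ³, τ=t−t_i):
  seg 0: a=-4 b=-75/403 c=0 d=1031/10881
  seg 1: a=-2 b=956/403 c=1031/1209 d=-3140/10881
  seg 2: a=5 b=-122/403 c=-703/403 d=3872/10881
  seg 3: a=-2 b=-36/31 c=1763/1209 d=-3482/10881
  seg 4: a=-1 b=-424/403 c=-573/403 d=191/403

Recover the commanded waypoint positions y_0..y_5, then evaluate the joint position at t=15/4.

y_0=-4 y_1=-2 y_2=5 y_3=-2 y_4=-1 y_5=-3
S(15/4) = 17/124

y_0 = S_0(0) = a_0 = -4
y_1 = S_1(0) = a_1 = -2
y_2 = S_2(0) = a_2 = 5
y_3 = S_3(0) = a_3 = -2
y_4 = S_4(0) = a_4 = -1
y_5 = S_4(1) = -3
t_q=15/4 is in segment 1 (τ=3/4); S_1(τ)=17/124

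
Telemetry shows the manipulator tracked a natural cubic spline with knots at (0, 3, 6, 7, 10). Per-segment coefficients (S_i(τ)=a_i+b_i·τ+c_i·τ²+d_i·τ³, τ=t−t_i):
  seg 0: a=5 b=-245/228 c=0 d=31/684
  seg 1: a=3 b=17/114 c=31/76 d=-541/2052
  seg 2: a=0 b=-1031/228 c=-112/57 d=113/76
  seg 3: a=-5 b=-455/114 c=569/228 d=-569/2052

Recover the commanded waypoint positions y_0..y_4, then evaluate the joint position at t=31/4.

y_0 = S_0(0) = a_0 = 5
y_1 = S_1(0) = a_1 = 3
y_2 = S_2(0) = a_2 = 0
y_3 = S_3(0) = a_3 = -5
y_4 = S_3(3) = -2
t_q=31/4 is in segment 3 (τ=3/4); S_3(τ)=-32621/4864

y_0=5 y_1=3 y_2=0 y_3=-5 y_4=-2
S(31/4) = -32621/4864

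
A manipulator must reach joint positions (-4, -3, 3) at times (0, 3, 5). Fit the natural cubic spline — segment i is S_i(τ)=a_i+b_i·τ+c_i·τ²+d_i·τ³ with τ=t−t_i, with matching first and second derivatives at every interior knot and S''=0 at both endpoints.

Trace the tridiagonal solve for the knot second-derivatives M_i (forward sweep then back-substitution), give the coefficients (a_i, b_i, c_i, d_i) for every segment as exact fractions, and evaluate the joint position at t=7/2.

Δ: Δ0=1/3, Δ1=3
row 1: diag=10, rhs=16; c'=1/5, d'=8/5
back: M1=8/5
M: M0=0, M1=8/5, M2=0
seg 0: a=-4, c=M0/2=0, d=(M1−M0)/(6·3)=4/45, b=Δ0−h0·(2M0+M1)/6=-7/15
seg 1: a=-3, c=M1/2=4/5, d=(M2−M1)/(6·2)=-2/15, b=Δ1−h1·(2M1+M2)/6=29/15
t_q=7/2 → seg 1, τ=1/2; S=-3+29/15·τ+4/5·τ²+-2/15·τ³=-37/20

  seg 0: a=-4 b=-7/15 c=0 d=4/45
  seg 1: a=-3 b=29/15 c=4/5 d=-2/15
S(7/2) = -37/20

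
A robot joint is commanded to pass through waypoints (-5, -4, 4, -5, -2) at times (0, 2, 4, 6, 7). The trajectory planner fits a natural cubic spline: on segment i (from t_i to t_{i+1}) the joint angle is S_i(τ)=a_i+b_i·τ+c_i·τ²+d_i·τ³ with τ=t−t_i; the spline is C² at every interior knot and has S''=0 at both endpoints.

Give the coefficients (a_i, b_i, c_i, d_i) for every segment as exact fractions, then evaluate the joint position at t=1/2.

Δ: Δ0=1/2, Δ1=4, Δ2=-9/2, Δ3=3
row 1: diag=8, rhs=21; c'=1/4, d'=21/8
row 2: denom=8−2·1/4=15/2; d'=(-51−2·21/8)/(15/2)=-15/2
row 3: denom=6−2·4/15=82/15; d'=(45−2·-15/2)/(82/15)=450/41
back: M3=450/41
back: M2=-15/2−4/15·450/41=-855/82
back: M1=21/8−1/4·-855/82=429/82
M: M0=0, M1=429/82, M2=-855/82, M3=450/41, M4=0
seg 0: a=-5, c=M0/2=0, d=(M1−M0)/(6·2)=143/328, b=Δ0−h0·(2M0+M1)/6=-51/41
seg 1: a=-4, c=M1/2=429/164, d=(M2−M1)/(6·2)=-107/82, b=Δ1−h1·(2M1+M2)/6=327/82
seg 2: a=4, c=M2/2=-855/164, d=(M3−M2)/(6·2)=585/328, b=Δ2−h2·(2M2+M3)/6=-99/82
seg 3: a=-5, c=M3/2=225/41, d=(M4−M3)/(6·1)=-75/41, b=Δ3−h3·(2M3+M4)/6=-27/41
t_q=1/2 → seg 0, τ=1/2; S=-5+-51/41·τ+0·τ²+143/328·τ³=-14609/2624

  seg 0: a=-5 b=-51/41 c=0 d=143/328
  seg 1: a=-4 b=327/82 c=429/164 d=-107/82
  seg 2: a=4 b=-99/82 c=-855/164 d=585/328
  seg 3: a=-5 b=-27/41 c=225/41 d=-75/41
S(1/2) = -14609/2624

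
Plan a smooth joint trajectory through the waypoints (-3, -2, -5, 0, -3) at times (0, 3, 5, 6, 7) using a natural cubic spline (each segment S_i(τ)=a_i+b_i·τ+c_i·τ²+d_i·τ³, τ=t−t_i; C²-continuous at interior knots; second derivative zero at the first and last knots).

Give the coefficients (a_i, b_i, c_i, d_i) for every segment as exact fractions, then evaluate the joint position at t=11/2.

Δ: Δ0=1/3, Δ1=-3/2, Δ2=5, Δ3=-3
row 1: diag=10, rhs=-11; c'=1/5, d'=-11/10
row 2: denom=6−2·1/5=28/5; d'=(39−2·-11/10)/(28/5)=103/14
row 3: denom=4−1·5/28=107/28; d'=(-48−1·103/14)/(107/28)=-1550/107
back: M3=-1550/107
back: M2=103/14−5/28·-1550/107=1064/107
back: M1=-11/10−1/5·1064/107=-661/214
M: M0=0, M1=-661/214, M2=1064/107, M3=-1550/107, M4=0
seg 0: a=-3, c=M0/2=0, d=(M1−M0)/(6·3)=-661/3852, b=Δ0−h0·(2M0+M1)/6=2411/1284
seg 1: a=-2, c=M1/2=-661/428, d=(M2−M1)/(6·2)=2789/2568, b=Δ1−h1·(2M1+M2)/6=-1769/642
seg 2: a=-5, c=M2/2=532/107, d=(M3−M2)/(6·1)=-1307/321, b=Δ2−h2·(2M2+M3)/6=1316/321
seg 3: a=0, c=M3/2=-775/107, d=(M4−M3)/(6·1)=775/321, b=Δ3−h3·(2M3+M4)/6=587/321
t_q=11/2 → seg 2, τ=1/2; S=-5+1316/321·τ+532/107·τ²+-1307/321·τ³=-1897/856

  seg 0: a=-3 b=2411/1284 c=0 d=-661/3852
  seg 1: a=-2 b=-1769/642 c=-661/428 d=2789/2568
  seg 2: a=-5 b=1316/321 c=532/107 d=-1307/321
  seg 3: a=0 b=587/321 c=-775/107 d=775/321
S(11/2) = -1897/856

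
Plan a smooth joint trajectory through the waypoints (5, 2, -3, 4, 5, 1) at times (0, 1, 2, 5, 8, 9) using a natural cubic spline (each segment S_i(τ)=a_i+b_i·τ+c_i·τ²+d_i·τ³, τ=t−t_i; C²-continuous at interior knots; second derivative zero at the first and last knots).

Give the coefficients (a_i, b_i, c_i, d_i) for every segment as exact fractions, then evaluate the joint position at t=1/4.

  seg 0: a=5 b=-5332/2409 c=0 d=-1895/2409
  seg 1: a=2 b=-11017/2409 c=-1895/803 d=4657/2409
  seg 2: a=-3 b=-8416/2409 c=2762/803 d=-3607/7227
  seg 3: a=4 b=8837/2409 c=-845/803 d=-13/657
  seg 4: a=5 b=-7660/2409 c=-988/803 d=988/2409
S(1/4) = 227891/51392

Δ: Δ0=-3, Δ1=-5, Δ2=7/3, Δ3=1/3, Δ4=-4
row 1: diag=4, rhs=-12; c'=1/4, d'=-3
row 2: denom=8−1·1/4=31/4; d'=(44−1·-3)/(31/4)=188/31
row 3: denom=12−3·12/31=336/31; d'=(-12−3·188/31)/(336/31)=-39/14
row 4: denom=8−3·31/112=803/112; d'=(-26−3·-39/14)/(803/112)=-1976/803
back: M4=-1976/803
back: M3=-39/14−31/112·-1976/803=-1690/803
back: M2=188/31−12/31·-1690/803=5524/803
back: M1=-3−1/4·5524/803=-3790/803
M: M0=0, M1=-3790/803, M2=5524/803, M3=-1690/803, M4=-1976/803, M5=0
seg 0: a=5, c=M0/2=0, d=(M1−M0)/(6·1)=-1895/2409, b=Δ0−h0·(2M0+M1)/6=-5332/2409
seg 1: a=2, c=M1/2=-1895/803, d=(M2−M1)/(6·1)=4657/2409, b=Δ1−h1·(2M1+M2)/6=-11017/2409
seg 2: a=-3, c=M2/2=2762/803, d=(M3−M2)/(6·3)=-3607/7227, b=Δ2−h2·(2M2+M3)/6=-8416/2409
seg 3: a=4, c=M3/2=-845/803, d=(M4−M3)/(6·3)=-13/657, b=Δ3−h3·(2M3+M4)/6=8837/2409
seg 4: a=5, c=M4/2=-988/803, d=(M5−M4)/(6·1)=988/2409, b=Δ4−h4·(2M4+M5)/6=-7660/2409
t_q=1/4 → seg 0, τ=1/4; S=5+-5332/2409·τ+0·τ²+-1895/2409·τ³=227891/51392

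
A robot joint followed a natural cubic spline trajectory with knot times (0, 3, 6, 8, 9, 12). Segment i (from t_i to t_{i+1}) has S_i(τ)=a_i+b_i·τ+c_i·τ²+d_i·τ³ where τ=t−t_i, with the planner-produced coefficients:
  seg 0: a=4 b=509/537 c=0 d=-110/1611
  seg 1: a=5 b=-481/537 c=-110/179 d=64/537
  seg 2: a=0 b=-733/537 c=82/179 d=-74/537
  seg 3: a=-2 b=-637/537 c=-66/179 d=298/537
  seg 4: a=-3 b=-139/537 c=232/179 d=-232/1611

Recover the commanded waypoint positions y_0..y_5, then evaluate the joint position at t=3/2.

y_0=4 y_1=5 y_2=0 y_3=-2 y_4=-3 y_5=4
S(3/2) = 3717/716

y_0 = S_0(0) = a_0 = 4
y_1 = S_1(0) = a_1 = 5
y_2 = S_2(0) = a_2 = 0
y_3 = S_3(0) = a_3 = -2
y_4 = S_4(0) = a_4 = -3
y_5 = S_4(3) = 4
t_q=3/2 is in segment 0 (τ=3/2); S_0(τ)=3717/716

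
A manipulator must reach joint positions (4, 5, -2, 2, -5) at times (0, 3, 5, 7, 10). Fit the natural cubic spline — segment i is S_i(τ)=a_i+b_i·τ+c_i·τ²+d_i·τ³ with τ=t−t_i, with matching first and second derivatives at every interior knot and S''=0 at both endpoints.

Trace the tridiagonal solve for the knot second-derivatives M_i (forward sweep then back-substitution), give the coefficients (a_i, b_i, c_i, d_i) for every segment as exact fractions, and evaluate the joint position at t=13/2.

  seg 0: a=4 b=187/90 c=0 d=-157/810
  seg 1: a=5 b=-142/45 c=-157/90 d=283/360
  seg 2: a=-2 b=-7/10 c=107/36 d=-73/90
  seg 3: a=2 b=131/90 c=-341/180 d=341/1620
S(13/2) = 9/10

Δ: Δ0=1/3, Δ1=-7/2, Δ2=2, Δ3=-7/3
row 1: diag=10, rhs=-23; c'=1/5, d'=-23/10
row 2: denom=8−2·1/5=38/5; d'=(33−2·-23/10)/(38/5)=94/19
row 3: denom=10−2·5/19=180/19; d'=(-26−2·94/19)/(180/19)=-341/90
back: M3=-341/90
back: M2=94/19−5/19·-341/90=107/18
back: M1=-23/10−1/5·107/18=-157/45
M: M0=0, M1=-157/45, M2=107/18, M3=-341/90, M4=0
seg 0: a=4, c=M0/2=0, d=(M1−M0)/(6·3)=-157/810, b=Δ0−h0·(2M0+M1)/6=187/90
seg 1: a=5, c=M1/2=-157/90, d=(M2−M1)/(6·2)=283/360, b=Δ1−h1·(2M1+M2)/6=-142/45
seg 2: a=-2, c=M2/2=107/36, d=(M3−M2)/(6·2)=-73/90, b=Δ2−h2·(2M2+M3)/6=-7/10
seg 3: a=2, c=M3/2=-341/180, d=(M4−M3)/(6·3)=341/1620, b=Δ3−h3·(2M3+M4)/6=131/90
t_q=13/2 → seg 2, τ=3/2; S=-2+-7/10·τ+107/36·τ²+-73/90·τ³=9/10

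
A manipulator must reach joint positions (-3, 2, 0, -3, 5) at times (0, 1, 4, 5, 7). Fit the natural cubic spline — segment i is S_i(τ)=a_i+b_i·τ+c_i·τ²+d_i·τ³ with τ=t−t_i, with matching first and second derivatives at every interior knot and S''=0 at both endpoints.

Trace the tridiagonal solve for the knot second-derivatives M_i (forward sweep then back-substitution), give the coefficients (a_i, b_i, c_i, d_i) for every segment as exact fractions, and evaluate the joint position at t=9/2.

Δ: Δ0=5, Δ1=-2/3, Δ2=-3, Δ3=4
row 1: diag=8, rhs=-34; c'=3/8, d'=-17/4
row 2: denom=8−3·3/8=55/8; d'=(-14−3·-17/4)/(55/8)=-2/11
row 3: denom=6−1·8/55=322/55; d'=(42−1·-2/11)/(322/55)=1160/161
back: M3=1160/161
back: M2=-2/11−8/55·1160/161=-198/161
back: M1=-17/4−3/8·-198/161=-610/161
M: M0=0, M1=-610/161, M2=-198/161, M3=1160/161, M4=0
seg 0: a=-3, c=M0/2=0, d=(M1−M0)/(6·1)=-305/483, b=Δ0−h0·(2M0+M1)/6=2720/483
seg 1: a=2, c=M1/2=-305/161, d=(M2−M1)/(6·3)=206/1449, b=Δ1−h1·(2M1+M2)/6=1805/483
seg 2: a=0, c=M2/2=-99/161, d=(M3−M2)/(6·1)=97/69, b=Δ2−h2·(2M2+M3)/6=-1831/483
seg 3: a=-3, c=M3/2=580/161, d=(M4−M3)/(6·2)=-290/483, b=Δ3−h3·(2M3+M4)/6=-388/483
t_q=9/2 → seg 2, τ=1/2; S=0+-1831/483·τ+-99/161·τ²+97/69·τ³=-2413/1288

  seg 0: a=-3 b=2720/483 c=0 d=-305/483
  seg 1: a=2 b=1805/483 c=-305/161 d=206/1449
  seg 2: a=0 b=-1831/483 c=-99/161 d=97/69
  seg 3: a=-3 b=-388/483 c=580/161 d=-290/483
S(9/2) = -2413/1288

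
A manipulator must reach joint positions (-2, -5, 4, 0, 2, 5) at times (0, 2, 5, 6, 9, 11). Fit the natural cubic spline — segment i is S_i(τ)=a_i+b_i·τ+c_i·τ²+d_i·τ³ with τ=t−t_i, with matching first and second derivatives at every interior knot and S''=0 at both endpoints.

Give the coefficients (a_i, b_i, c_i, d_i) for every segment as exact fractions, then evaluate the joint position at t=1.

Δ: Δ0=-3/2, Δ1=3, Δ2=-4, Δ3=2/3, Δ4=3/2
row 1: diag=10, rhs=27; c'=3/10, d'=27/10
row 2: denom=8−3·3/10=71/10; d'=(-42−3·27/10)/(71/10)=-501/71
row 3: denom=8−1·10/71=558/71; d'=(28−1·-501/71)/(558/71)=2489/558
row 4: denom=10−3·71/186=549/62; d'=(5−3·2489/558)/(549/62)=-1559/1647
back: M4=-1559/1647
back: M3=2489/558−71/186·-1559/1647=23825/4941
back: M2=-501/71−10/71·23825/4941=-38221/4941
back: M1=27/10−3/10·-38221/4941=8269/1647
M: M0=0, M1=8269/1647, M2=-38221/4941, M3=23825/4941, M4=-1559/1647, M5=0
seg 0: a=-2, c=M0/2=0, d=(M1−M0)/(6·2)=8269/19764, b=Δ0−h0·(2M0+M1)/6=-31361/9882
seg 1: a=-5, c=M1/2=8269/3294, d=(M2−M1)/(6·3)=-31514/44469, b=Δ1−h1·(2M1+M2)/6=18253/9882
seg 2: a=4, c=M2/2=-38221/9882, d=(M3−M2)/(6·1)=383/183, b=Δ2−h2·(2M2+M3)/6=-21989/9882
seg 3: a=0, c=M3/2=23825/9882, d=(M4−M3)/(6·3)=-14251/44469, b=Δ3−h3·(2M3+M4)/6=-36385/9882
seg 4: a=2, c=M4/2=-1559/3294, d=(M5−M4)/(6·2)=1559/19764, b=Δ4−h4·(2M4+M5)/6=21059/9882
t_q=1 → seg 0, τ=1; S=-2+-31361/9882·τ+0·τ²+8269/19764·τ³=-31327/6588

  seg 0: a=-2 b=-31361/9882 c=0 d=8269/19764
  seg 1: a=-5 b=18253/9882 c=8269/3294 d=-31514/44469
  seg 2: a=4 b=-21989/9882 c=-38221/9882 d=383/183
  seg 3: a=0 b=-36385/9882 c=23825/9882 d=-14251/44469
  seg 4: a=2 b=21059/9882 c=-1559/3294 d=1559/19764
S(1) = -31327/6588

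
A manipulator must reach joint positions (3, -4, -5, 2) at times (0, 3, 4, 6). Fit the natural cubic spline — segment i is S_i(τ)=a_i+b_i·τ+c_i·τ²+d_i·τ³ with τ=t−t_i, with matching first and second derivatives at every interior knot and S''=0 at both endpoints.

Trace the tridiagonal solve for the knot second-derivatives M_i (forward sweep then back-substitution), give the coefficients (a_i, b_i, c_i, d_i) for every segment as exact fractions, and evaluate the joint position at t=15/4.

Δ: Δ0=-7/3, Δ1=-1, Δ2=7/2
row 1: diag=8, rhs=8; c'=1/8, d'=1
row 2: denom=6−1·1/8=47/8; d'=(27−1·1)/(47/8)=208/47
back: M2=208/47
back: M1=1−1/8·208/47=21/47
M: M0=0, M1=21/47, M2=208/47, M3=0
seg 0: a=3, c=M0/2=0, d=(M1−M0)/(6·3)=7/282, b=Δ0−h0·(2M0+M1)/6=-721/282
seg 1: a=-4, c=M1/2=21/94, d=(M2−M1)/(6·1)=187/282, b=Δ1−h1·(2M1+M2)/6=-266/141
seg 2: a=-5, c=M2/2=104/47, d=(M3−M2)/(6·2)=-52/141, b=Δ2−h2·(2M2+M3)/6=155/282
t_q=15/4 → seg 1, τ=3/4; S=-4+-266/141·τ+21/94·τ²+187/282·τ³=-30137/6016

  seg 0: a=3 b=-721/282 c=0 d=7/282
  seg 1: a=-4 b=-266/141 c=21/94 d=187/282
  seg 2: a=-5 b=155/282 c=104/47 d=-52/141
S(15/4) = -30137/6016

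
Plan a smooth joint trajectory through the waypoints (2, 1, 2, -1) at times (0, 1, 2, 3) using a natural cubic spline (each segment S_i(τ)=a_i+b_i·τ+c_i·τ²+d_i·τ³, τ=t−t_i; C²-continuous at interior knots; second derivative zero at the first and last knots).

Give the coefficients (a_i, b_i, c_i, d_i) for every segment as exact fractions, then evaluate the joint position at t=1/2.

  seg 0: a=2 b=-9/5 c=0 d=4/5
  seg 1: a=1 b=3/5 c=12/5 d=-2
  seg 2: a=2 b=-3/5 c=-18/5 d=6/5
S(1/2) = 6/5

Δ: Δ0=-1, Δ1=1, Δ2=-3
row 1: diag=4, rhs=12; c'=1/4, d'=3
row 2: denom=4−1·1/4=15/4; d'=(-24−1·3)/(15/4)=-36/5
back: M2=-36/5
back: M1=3−1/4·-36/5=24/5
M: M0=0, M1=24/5, M2=-36/5, M3=0
seg 0: a=2, c=M0/2=0, d=(M1−M0)/(6·1)=4/5, b=Δ0−h0·(2M0+M1)/6=-9/5
seg 1: a=1, c=M1/2=12/5, d=(M2−M1)/(6·1)=-2, b=Δ1−h1·(2M1+M2)/6=3/5
seg 2: a=2, c=M2/2=-18/5, d=(M3−M2)/(6·1)=6/5, b=Δ2−h2·(2M2+M3)/6=-3/5
t_q=1/2 → seg 0, τ=1/2; S=2+-9/5·τ+0·τ²+4/5·τ³=6/5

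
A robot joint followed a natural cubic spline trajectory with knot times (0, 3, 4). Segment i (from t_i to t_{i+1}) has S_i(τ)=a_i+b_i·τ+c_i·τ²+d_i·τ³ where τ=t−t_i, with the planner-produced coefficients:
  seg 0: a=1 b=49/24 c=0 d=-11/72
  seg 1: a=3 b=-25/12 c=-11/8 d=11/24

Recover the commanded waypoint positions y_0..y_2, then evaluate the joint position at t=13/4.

y_0 = S_0(0) = a_0 = 1
y_1 = S_1(0) = a_1 = 3
y_2 = S_1(1) = 0
t_q=13/4 is in segment 1 (τ=1/4); S_1(τ)=1229/512

y_0=1 y_1=3 y_2=0
S(13/4) = 1229/512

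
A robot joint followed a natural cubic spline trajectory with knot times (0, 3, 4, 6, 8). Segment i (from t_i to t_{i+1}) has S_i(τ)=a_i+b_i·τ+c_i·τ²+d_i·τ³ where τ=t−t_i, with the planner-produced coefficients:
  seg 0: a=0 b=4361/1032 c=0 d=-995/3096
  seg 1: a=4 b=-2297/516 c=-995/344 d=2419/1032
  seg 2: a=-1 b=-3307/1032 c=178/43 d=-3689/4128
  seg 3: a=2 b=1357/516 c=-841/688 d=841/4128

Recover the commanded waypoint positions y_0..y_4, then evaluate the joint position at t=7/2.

y_0=0 y_1=4 y_2=-1 y_3=2 y_4=4
S(7/2) = 3699/2752

y_0 = S_0(0) = a_0 = 0
y_1 = S_1(0) = a_1 = 4
y_2 = S_2(0) = a_2 = -1
y_3 = S_3(0) = a_3 = 2
y_4 = S_3(2) = 4
t_q=7/2 is in segment 1 (τ=1/2); S_1(τ)=3699/2752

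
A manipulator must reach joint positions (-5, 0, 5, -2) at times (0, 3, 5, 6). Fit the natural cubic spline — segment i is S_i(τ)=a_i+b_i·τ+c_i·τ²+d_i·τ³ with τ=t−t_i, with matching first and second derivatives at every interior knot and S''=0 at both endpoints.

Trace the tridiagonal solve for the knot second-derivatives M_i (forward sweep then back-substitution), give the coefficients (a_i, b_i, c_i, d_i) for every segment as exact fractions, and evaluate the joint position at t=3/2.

  seg 0: a=-5 b=8/21 c=0 d=1/7
  seg 1: a=0 b=89/21 c=9/7 d=-181/168
  seg 2: a=5 b=-149/42 c=-145/28 d=145/84
S(3/2) = -221/56

Δ: Δ0=5/3, Δ1=5/2, Δ2=-7
row 1: diag=10, rhs=5; c'=1/5, d'=1/2
row 2: denom=6−2·1/5=28/5; d'=(-57−2·1/2)/(28/5)=-145/14
back: M2=-145/14
back: M1=1/2−1/5·-145/14=18/7
M: M0=0, M1=18/7, M2=-145/14, M3=0
seg 0: a=-5, c=M0/2=0, d=(M1−M0)/(6·3)=1/7, b=Δ0−h0·(2M0+M1)/6=8/21
seg 1: a=0, c=M1/2=9/7, d=(M2−M1)/(6·2)=-181/168, b=Δ1−h1·(2M1+M2)/6=89/21
seg 2: a=5, c=M2/2=-145/28, d=(M3−M2)/(6·1)=145/84, b=Δ2−h2·(2M2+M3)/6=-149/42
t_q=3/2 → seg 0, τ=3/2; S=-5+8/21·τ+0·τ²+1/7·τ³=-221/56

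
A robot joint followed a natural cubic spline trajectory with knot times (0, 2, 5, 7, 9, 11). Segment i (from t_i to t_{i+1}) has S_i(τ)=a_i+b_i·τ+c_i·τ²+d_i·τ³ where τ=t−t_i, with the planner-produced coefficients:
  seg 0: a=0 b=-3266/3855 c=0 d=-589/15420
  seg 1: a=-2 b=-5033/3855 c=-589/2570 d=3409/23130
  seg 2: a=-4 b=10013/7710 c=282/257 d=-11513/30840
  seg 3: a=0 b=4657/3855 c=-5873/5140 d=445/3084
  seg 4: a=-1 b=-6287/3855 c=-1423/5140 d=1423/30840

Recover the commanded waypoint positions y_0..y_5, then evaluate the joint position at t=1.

y_0 = S_0(0) = a_0 = 0
y_1 = S_1(0) = a_1 = -2
y_2 = S_2(0) = a_2 = -4
y_3 = S_3(0) = a_3 = 0
y_4 = S_4(0) = a_4 = -1
y_5 = S_4(2) = -5
t_q=1 is in segment 0 (τ=1); S_0(τ)=-4551/5140

y_0=0 y_1=-2 y_2=-4 y_3=0 y_4=-1 y_5=-5
S(1) = -4551/5140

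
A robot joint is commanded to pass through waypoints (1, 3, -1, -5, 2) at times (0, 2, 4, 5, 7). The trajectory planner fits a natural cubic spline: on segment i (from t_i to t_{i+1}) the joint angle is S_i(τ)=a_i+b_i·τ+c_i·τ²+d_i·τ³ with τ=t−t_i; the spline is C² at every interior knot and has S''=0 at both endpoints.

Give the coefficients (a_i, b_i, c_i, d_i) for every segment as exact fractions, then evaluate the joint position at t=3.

  seg 0: a=1 b=97/64 c=0 d=-33/256
  seg 1: a=3 b=-1/32 c=-99/128 d=-27/256
  seg 2: a=-1 b=-281/64 c=-45/32 d=115/64
  seg 3: a=-5 b=-29/16 c=255/64 d=-85/128
S(3) = 535/256

Δ: Δ0=1, Δ1=-2, Δ2=-4, Δ3=7/2
row 1: diag=8, rhs=-18; c'=1/4, d'=-9/4
row 2: denom=6−2·1/4=11/2; d'=(-12−2·-9/4)/(11/2)=-15/11
row 3: denom=6−1·2/11=64/11; d'=(45−1·-15/11)/(64/11)=255/32
back: M3=255/32
back: M2=-15/11−2/11·255/32=-45/16
back: M1=-9/4−1/4·-45/16=-99/64
M: M0=0, M1=-99/64, M2=-45/16, M3=255/32, M4=0
seg 0: a=1, c=M0/2=0, d=(M1−M0)/(6·2)=-33/256, b=Δ0−h0·(2M0+M1)/6=97/64
seg 1: a=3, c=M1/2=-99/128, d=(M2−M1)/(6·2)=-27/256, b=Δ1−h1·(2M1+M2)/6=-1/32
seg 2: a=-1, c=M2/2=-45/32, d=(M3−M2)/(6·1)=115/64, b=Δ2−h2·(2M2+M3)/6=-281/64
seg 3: a=-5, c=M3/2=255/64, d=(M4−M3)/(6·2)=-85/128, b=Δ3−h3·(2M3+M4)/6=-29/16
t_q=3 → seg 1, τ=1; S=3+-1/32·τ+-99/128·τ²+-27/256·τ³=535/256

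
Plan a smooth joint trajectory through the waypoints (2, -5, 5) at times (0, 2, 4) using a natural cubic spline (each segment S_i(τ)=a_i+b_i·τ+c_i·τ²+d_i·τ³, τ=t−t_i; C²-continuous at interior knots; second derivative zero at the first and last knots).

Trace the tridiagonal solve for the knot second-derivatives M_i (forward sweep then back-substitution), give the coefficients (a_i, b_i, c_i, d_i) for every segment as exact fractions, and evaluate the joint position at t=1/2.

  seg 0: a=2 b=-45/8 c=0 d=17/32
  seg 1: a=-5 b=3/4 c=51/16 d=-17/32
S(1/2) = -191/256

Δ: Δ0=-7/2, Δ1=5
row 1: diag=8, rhs=51; c'=1/4, d'=51/8
back: M1=51/8
M: M0=0, M1=51/8, M2=0
seg 0: a=2, c=M0/2=0, d=(M1−M0)/(6·2)=17/32, b=Δ0−h0·(2M0+M1)/6=-45/8
seg 1: a=-5, c=M1/2=51/16, d=(M2−M1)/(6·2)=-17/32, b=Δ1−h1·(2M1+M2)/6=3/4
t_q=1/2 → seg 0, τ=1/2; S=2+-45/8·τ+0·τ²+17/32·τ³=-191/256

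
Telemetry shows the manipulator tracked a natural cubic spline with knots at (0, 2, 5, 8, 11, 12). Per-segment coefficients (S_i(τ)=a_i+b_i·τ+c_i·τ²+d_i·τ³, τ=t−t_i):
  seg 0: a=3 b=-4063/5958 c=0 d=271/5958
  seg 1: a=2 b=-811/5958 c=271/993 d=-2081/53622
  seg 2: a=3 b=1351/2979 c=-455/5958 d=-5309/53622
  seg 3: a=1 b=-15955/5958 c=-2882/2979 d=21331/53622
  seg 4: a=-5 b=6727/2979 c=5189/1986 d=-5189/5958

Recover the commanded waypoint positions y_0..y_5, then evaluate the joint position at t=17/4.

y_0 = S_0(0) = a_0 = 3
y_1 = S_1(0) = a_1 = 2
y_2 = S_2(0) = a_2 = 3
y_3 = S_3(0) = a_3 = 1
y_4 = S_4(0) = a_4 = -5
y_5 = S_4(1) = -1
t_q=17/4 is in segment 1 (τ=9/4); S_1(τ)=111567/42368

y_0=3 y_1=2 y_2=3 y_3=1 y_4=-5 y_5=-1
S(17/4) = 111567/42368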